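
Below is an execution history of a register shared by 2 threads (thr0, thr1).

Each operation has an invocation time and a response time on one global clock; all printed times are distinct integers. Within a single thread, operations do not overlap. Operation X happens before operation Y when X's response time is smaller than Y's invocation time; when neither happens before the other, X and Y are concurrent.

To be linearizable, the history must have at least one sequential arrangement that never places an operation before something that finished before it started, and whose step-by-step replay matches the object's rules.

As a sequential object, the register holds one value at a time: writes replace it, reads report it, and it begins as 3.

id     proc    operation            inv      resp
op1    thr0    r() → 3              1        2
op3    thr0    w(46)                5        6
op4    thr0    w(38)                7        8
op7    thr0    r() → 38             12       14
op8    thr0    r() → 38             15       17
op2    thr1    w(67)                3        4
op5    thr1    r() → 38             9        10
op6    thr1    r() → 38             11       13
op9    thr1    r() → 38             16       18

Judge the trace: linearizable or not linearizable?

linearizable

witness order: op1, op2, op3, op4, op5, op6, op7, op8, op9
step 1: op1 r() → 3 — value 3
step 2: op2 w(67) — value 67
step 3: op3 w(46) — value 46
step 4: op4 w(38) — value 38
step 5: op5 r() → 38 — value 38
step 6: op6 r() → 38 — value 38
step 7: op7 r() → 38 — value 38
step 8: op8 r() → 38 — value 38
step 9: op9 r() → 38 — value 38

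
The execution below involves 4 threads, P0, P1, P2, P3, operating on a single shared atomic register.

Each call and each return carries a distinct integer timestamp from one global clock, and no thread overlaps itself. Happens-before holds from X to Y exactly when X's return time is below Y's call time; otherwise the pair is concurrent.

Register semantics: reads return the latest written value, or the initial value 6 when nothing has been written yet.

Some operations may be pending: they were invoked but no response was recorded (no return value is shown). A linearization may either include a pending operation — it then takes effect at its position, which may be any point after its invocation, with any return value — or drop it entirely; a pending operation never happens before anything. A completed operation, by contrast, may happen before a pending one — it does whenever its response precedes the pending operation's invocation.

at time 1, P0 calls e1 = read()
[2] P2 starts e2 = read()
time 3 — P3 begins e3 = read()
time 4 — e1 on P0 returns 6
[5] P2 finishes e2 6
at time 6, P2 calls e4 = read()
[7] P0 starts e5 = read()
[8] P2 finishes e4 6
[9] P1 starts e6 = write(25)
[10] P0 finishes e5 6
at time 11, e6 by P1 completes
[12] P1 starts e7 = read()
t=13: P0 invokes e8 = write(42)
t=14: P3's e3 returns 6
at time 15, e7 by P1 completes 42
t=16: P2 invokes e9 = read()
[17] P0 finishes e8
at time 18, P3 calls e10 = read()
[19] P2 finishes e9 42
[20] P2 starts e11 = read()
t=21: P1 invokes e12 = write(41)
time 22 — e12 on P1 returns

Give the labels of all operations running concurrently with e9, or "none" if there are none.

e10, e8

overlap test against e9 [16,19]: concurrent iff the interval meets 16..19
e1 [1,4]: before
e2 [2,5]: before
e3 [3,14]: before
e4 [6,8]: before
e5 [7,10]: before
e6 [9,11]: before
e7 [12,15]: before
e8 [13,17]: concurrent
e10 [18,…): concurrent
e11 [20,…): after
e12 [21,22]: after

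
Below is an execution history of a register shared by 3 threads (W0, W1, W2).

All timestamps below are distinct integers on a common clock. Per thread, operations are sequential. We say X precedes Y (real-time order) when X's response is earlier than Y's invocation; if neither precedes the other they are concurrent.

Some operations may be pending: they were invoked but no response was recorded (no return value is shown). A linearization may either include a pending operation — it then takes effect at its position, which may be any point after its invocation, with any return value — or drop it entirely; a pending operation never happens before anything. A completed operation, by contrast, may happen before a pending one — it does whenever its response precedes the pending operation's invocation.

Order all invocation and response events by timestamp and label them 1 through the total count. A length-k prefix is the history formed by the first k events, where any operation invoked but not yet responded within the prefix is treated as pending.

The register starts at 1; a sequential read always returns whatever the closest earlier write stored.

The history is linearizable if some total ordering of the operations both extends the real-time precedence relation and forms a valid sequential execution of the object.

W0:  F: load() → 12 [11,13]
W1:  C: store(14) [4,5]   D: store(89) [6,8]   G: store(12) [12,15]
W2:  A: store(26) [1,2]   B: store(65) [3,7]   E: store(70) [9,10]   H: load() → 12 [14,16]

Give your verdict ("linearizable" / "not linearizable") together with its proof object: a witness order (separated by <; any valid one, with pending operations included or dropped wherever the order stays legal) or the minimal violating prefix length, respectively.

linearizable — witness: A < B < C < D < E < G < F < H

after step 1 (A store(26)): value 26
after step 2 (B store(65)): value 65
after step 3 (C store(14)): value 14
after step 4 (D store(89)): value 89
after step 5 (E store(70)): value 70
after step 6 (G store(12)): value 12
after step 7 (F load() → 12): value 12
after step 8 (H load() → 12): value 12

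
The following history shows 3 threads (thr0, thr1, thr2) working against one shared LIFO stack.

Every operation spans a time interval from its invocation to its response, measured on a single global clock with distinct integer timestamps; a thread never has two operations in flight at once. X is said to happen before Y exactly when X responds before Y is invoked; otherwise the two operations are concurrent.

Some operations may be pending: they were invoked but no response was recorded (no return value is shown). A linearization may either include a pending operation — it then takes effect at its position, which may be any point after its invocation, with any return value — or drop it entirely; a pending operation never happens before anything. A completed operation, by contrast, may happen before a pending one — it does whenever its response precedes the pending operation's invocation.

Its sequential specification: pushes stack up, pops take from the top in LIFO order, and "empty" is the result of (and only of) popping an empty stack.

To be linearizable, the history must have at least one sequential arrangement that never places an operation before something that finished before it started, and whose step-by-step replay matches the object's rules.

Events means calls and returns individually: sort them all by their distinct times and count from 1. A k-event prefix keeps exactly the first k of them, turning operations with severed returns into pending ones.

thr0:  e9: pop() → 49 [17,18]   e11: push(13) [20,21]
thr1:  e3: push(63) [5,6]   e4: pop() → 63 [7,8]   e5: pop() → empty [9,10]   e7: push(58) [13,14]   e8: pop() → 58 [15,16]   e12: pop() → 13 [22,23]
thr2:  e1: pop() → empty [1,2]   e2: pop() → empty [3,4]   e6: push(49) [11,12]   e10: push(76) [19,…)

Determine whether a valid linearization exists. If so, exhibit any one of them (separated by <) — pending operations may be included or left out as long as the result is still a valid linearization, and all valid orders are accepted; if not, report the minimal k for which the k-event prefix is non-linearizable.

1. e1 pop() → empty, leaving stack <>
2. e2 pop() → empty, leaving stack <>
3. e3 push(63), leaving stack <63>
4. e4 pop() → 63, leaving stack <>
5. e5 pop() → empty, leaving stack <>
6. e6 push(49), leaving stack <49>
7. e7 push(58), leaving stack <49,58>
8. e8 pop() → 58, leaving stack <49>
9. e9 pop() → 49, leaving stack <>
10. e10 push(76) (pending, included), leaving stack <76>
11. e11 push(13), leaving stack <76,13>
12. e12 pop() → 13, leaving stack <76>

linearizable — witness: e1 < e2 < e3 < e4 < e5 < e6 < e7 < e8 < e9 < e10 < e11 < e12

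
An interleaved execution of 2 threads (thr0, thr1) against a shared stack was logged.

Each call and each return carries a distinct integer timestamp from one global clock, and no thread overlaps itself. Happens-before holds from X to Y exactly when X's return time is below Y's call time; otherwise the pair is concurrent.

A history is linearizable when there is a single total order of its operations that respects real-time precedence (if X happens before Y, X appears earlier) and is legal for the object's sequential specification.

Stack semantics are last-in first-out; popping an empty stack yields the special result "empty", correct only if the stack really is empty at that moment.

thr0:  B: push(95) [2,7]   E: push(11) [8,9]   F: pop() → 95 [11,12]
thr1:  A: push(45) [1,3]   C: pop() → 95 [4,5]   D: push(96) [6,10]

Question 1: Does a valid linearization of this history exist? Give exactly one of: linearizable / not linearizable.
not linearizable

the violation lands at event 12, F's response at time 12: events 1..11 linearize, events 1..12 do not
the 6 completed operations admit 7 real-time orders; each fails the stack replay
take A, B, C, D, E, F: step 6 already fails, because F pop() → 95 cannot occur there
take A, B, C, E, D, F: step 6 already fails, because F pop() → 95 cannot occur there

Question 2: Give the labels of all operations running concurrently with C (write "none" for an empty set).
Answer: B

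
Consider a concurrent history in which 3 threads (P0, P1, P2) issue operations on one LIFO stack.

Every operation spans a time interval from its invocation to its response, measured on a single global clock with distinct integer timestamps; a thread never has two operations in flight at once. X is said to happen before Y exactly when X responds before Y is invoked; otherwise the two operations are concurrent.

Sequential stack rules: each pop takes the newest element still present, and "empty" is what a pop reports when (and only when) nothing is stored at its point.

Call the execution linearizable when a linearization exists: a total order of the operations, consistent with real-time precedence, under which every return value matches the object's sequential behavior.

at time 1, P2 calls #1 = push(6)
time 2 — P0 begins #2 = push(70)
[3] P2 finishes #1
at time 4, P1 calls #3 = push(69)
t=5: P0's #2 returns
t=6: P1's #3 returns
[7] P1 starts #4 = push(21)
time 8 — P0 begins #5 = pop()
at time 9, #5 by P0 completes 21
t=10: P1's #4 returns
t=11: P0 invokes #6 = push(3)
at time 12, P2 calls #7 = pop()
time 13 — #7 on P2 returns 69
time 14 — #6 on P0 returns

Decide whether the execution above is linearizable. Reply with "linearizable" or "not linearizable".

linearizable

a witness: #1, #2, #3, #4, #5, #7, #6
1. #1 push(6), leaving stack <6>
2. #2 push(70), leaving stack <6,70>
3. #3 push(69), leaving stack <6,70,69>
4. #4 push(21), leaving stack <6,70,69,21>
5. #5 pop() → 21, leaving stack <6,70,69>
6. #7 pop() → 69, leaving stack <6,70>
7. #6 push(3), leaving stack <6,70,3>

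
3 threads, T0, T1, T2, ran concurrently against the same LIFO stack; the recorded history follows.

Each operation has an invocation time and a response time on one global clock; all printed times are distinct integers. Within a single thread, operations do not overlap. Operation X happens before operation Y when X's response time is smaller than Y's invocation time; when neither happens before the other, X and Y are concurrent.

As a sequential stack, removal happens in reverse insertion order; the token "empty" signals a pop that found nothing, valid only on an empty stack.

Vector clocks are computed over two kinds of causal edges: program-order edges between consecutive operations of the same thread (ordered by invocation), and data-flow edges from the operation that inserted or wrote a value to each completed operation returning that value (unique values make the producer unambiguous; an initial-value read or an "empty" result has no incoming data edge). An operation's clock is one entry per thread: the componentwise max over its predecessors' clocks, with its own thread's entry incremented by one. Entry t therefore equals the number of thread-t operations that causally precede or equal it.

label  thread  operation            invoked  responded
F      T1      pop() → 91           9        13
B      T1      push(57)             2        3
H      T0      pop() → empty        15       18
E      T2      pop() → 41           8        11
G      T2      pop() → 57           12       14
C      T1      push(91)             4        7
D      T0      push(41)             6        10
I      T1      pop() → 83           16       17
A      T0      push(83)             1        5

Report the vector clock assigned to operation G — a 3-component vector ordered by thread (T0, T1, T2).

no predecessors for B (invoked 2): T1 increments from zero → (0, 1, 0)
no predecessors for A (invoked 1): T0 increments from zero → (1, 0, 0)
C, invoked 4, takes VC(B)=(0, 1, 0) under max, adds 1 for T1 → (0, 2, 0)
D, invoked 6, takes VC(A)=(1, 0, 0) under max, adds 1 for T0 → (2, 0, 0)
F, invoked 9, takes VC(C)=(0, 2, 0) under max, adds 1 for T1 → (0, 3, 0)
E, invoked 8, takes VC(D)=(2, 0, 0) under max, adds 1 for T2 → (2, 0, 1)
H, invoked 15, takes VC(D)=(2, 0, 0) under max, adds 1 for T0 → (3, 0, 0)
I, invoked 16, takes VC(A)=(1, 0, 0), VC(F)=(0, 3, 0) under max, adds 1 for T1 → (1, 4, 0)
G, invoked 12, takes VC(B)=(0, 1, 0), VC(E)=(2, 0, 1) under max, adds 1 for T2 → (2, 1, 2)
target: VC(G) = (2, 1, 2)

(2, 1, 2)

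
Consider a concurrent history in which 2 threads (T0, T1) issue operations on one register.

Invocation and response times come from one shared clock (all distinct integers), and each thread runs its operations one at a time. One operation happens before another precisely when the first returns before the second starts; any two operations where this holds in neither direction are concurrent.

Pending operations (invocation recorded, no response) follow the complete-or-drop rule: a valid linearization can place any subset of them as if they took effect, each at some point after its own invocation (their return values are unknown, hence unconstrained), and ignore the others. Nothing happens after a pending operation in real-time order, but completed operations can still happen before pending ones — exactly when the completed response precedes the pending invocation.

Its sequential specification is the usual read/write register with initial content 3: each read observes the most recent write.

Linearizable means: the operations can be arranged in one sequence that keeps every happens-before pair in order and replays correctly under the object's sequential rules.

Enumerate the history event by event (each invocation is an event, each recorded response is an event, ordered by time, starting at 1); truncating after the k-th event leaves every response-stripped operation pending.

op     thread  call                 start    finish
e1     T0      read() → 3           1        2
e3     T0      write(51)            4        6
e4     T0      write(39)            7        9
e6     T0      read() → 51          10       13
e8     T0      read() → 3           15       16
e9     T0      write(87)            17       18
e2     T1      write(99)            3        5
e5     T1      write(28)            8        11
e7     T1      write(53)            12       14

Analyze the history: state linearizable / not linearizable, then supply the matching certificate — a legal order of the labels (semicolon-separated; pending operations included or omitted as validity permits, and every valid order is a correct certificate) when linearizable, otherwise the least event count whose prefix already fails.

prefix check: 1..12 passes, 1..13 fails once e6's time-13 response joins
6 completed operations, 6 real-time-consistent orders — every register replay fails
include/drop combinations of the 1 pending operation (e7) were all tried; none helps
sample order e1, e2, e3, e4, e5, e6 (pending dropped) stalls at step 6 — e6 read() → 51 has no legal effect
sample order e1, e2, e3, e4, e6, e5 (pending dropped) stalls at step 5 — e6 read() → 51 has no legal effect

not linearizable — minimal violating prefix: 13 events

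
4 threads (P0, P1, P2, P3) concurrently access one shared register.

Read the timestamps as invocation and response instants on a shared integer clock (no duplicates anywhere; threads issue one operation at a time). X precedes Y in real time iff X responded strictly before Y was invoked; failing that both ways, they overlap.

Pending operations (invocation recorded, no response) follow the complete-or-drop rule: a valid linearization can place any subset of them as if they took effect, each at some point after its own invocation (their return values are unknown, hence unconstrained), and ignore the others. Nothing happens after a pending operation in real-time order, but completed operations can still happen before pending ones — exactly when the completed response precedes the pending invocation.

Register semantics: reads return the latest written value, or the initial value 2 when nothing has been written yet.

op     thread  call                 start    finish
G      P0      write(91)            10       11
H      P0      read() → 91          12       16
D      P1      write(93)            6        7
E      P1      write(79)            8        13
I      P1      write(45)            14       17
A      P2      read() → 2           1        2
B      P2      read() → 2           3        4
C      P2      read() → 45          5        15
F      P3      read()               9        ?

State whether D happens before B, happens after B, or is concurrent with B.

D spans [6,7], B spans [3,4]
resp(B)=4 < inv(D)=6

after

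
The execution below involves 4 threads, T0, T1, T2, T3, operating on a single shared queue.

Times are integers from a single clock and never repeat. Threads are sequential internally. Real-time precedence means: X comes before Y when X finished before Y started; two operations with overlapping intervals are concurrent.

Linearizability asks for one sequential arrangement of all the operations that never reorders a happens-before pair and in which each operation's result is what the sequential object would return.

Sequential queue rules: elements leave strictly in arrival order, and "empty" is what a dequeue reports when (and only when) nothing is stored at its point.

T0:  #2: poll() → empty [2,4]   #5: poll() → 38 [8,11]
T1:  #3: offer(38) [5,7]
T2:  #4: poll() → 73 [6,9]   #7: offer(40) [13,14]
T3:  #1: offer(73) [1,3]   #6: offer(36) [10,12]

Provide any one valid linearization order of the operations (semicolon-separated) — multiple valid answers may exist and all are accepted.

#2; #1; #3; #4; #5; #6; #7

1. #2 poll() → empty, leaving queue <>
2. #1 offer(73), leaving queue <73>
3. #3 offer(38), leaving queue <73,38>
4. #4 poll() → 73, leaving queue <38>
5. #5 poll() → 38, leaving queue <>
6. #6 offer(36), leaving queue <36>
7. #7 offer(40), leaving queue <36,40>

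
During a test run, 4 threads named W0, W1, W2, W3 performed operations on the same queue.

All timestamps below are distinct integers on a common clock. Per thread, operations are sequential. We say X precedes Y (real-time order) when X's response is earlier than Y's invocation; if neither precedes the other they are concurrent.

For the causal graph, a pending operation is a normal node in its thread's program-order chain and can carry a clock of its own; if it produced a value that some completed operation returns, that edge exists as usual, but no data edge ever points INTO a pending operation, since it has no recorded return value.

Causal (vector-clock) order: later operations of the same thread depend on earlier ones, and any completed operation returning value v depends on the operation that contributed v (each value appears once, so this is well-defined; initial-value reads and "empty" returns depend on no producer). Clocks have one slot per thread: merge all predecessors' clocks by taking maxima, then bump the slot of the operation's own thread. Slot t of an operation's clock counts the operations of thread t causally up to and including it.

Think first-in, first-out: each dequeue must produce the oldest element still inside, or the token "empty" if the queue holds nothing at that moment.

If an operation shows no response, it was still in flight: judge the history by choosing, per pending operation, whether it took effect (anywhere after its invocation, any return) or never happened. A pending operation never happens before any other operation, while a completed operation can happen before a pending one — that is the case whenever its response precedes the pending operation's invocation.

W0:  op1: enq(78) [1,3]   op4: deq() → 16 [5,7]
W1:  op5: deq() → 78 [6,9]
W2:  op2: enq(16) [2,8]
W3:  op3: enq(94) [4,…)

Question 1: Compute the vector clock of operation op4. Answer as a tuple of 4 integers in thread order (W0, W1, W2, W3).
(2, 0, 1, 0)

root op op3, invoked 4: fresh clock plus W3's own tick → (0, 0, 0, 1)
root op op2, invoked 2: fresh clock plus W2's own tick → (0, 0, 1, 0)
root op op1, invoked 1: fresh clock plus W0's own tick → (1, 0, 0, 0)
from VC(op1)=(1, 0, 0, 0), op5 (invoked 6) maxes components and bumps W1 → (1, 1, 0, 0)
from VC(op1)=(1, 0, 0, 0), VC(op2)=(0, 0, 1, 0), op4 (invoked 5) maxes components and bumps W0 → (2, 0, 1, 0)
target: VC(op4) = (2, 0, 1, 0)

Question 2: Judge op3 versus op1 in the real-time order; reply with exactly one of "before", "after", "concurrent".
after

op3 spans [4,…), op1 spans [1,3]
resp(op1)=3 < inv(op3)=4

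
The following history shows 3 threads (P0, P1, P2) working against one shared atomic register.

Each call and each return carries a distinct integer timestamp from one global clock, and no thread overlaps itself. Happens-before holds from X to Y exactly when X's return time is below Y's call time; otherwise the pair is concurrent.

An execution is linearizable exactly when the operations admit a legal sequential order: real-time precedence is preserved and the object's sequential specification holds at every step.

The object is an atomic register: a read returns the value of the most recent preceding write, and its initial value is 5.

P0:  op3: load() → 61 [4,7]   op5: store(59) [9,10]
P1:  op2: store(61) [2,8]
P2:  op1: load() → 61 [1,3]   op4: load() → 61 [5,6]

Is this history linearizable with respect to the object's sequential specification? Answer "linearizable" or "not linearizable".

witness order: op2, op1, op3, op4, op5
1. op2 store(61), leaving value 61
2. op1 load() → 61, leaving value 61
3. op3 load() → 61, leaving value 61
4. op4 load() → 61, leaving value 61
5. op5 store(59), leaving value 59

linearizable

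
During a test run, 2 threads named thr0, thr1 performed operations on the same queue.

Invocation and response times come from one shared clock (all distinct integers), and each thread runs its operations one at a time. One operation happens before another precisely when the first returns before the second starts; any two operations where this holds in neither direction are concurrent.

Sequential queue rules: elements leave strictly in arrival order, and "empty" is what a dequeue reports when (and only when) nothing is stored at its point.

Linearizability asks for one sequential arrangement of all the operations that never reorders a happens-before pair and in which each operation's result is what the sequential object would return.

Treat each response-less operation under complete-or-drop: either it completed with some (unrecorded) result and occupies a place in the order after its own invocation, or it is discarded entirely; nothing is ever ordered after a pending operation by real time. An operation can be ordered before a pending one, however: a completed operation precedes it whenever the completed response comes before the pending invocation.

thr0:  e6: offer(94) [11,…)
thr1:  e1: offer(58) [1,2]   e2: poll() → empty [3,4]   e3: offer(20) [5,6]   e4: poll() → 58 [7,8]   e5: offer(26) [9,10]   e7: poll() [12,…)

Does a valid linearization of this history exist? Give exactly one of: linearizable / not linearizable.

events 1..3 are fine; event 4 — the response of e2 at time 4 — makes the prefix non-linearizable
the sole real-time-consistent order of 2 completed operations fails the queue replay
take e1, e2: step 2 already fails, because e2 poll() → empty cannot occur there

not linearizable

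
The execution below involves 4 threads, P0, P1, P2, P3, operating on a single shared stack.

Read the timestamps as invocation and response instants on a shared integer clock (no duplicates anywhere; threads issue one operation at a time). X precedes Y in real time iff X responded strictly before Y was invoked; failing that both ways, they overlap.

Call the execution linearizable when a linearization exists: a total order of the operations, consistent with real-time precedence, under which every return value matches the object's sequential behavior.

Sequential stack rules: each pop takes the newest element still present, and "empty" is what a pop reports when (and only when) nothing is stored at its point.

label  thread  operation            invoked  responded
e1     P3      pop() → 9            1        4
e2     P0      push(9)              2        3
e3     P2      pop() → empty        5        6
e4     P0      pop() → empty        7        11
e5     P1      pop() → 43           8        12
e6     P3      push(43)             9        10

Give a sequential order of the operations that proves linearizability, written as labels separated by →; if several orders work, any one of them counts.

step 1: e2 push(9) — stack <9>
step 2: e1 pop() → 9 — stack <>
step 3: e3 pop() → empty — stack <>
step 4: e4 pop() → empty — stack <>
step 5: e6 push(43) — stack <43>
step 6: e5 pop() → 43 — stack <>

e2 → e1 → e3 → e4 → e6 → e5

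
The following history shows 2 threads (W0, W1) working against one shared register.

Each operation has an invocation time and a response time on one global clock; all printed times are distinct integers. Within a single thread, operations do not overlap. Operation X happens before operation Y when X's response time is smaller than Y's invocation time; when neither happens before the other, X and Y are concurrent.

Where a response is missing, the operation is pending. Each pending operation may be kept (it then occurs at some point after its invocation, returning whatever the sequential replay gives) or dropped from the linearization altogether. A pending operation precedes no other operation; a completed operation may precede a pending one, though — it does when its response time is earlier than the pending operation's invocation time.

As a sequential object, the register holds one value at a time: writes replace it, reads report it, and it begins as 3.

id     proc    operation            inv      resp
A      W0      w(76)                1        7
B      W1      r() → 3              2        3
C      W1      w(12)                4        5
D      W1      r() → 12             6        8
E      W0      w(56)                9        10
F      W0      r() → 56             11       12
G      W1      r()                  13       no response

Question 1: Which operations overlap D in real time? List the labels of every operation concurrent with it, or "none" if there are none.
Answer: A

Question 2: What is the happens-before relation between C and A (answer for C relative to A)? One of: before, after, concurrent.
Answer: concurrent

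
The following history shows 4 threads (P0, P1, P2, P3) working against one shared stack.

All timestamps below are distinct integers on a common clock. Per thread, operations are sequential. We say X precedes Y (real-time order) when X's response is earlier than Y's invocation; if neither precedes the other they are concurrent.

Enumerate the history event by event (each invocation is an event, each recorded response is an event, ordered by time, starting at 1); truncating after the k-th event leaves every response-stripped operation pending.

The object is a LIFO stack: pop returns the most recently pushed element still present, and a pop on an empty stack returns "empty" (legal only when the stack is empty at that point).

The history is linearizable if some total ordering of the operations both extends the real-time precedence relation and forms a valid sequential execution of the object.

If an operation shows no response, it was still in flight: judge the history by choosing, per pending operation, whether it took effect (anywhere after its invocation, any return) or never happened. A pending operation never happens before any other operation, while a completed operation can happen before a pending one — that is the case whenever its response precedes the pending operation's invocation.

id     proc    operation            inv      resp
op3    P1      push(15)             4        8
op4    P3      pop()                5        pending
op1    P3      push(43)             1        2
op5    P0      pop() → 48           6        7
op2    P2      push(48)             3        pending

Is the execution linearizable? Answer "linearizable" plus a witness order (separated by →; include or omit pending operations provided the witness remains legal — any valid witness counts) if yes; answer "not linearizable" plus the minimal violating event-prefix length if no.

linearizable — witness: op1 → op2 → op3 → op4 → op5

1. op1 push(43), leaving stack <43>
2. op2 push(48) (pending, included), leaving stack <43,48>
3. op3 push(15), leaving stack <43,48,15>
4. op4 pop() (pending, included), leaving stack <43,48>
5. op5 pop() → 48, leaving stack <43>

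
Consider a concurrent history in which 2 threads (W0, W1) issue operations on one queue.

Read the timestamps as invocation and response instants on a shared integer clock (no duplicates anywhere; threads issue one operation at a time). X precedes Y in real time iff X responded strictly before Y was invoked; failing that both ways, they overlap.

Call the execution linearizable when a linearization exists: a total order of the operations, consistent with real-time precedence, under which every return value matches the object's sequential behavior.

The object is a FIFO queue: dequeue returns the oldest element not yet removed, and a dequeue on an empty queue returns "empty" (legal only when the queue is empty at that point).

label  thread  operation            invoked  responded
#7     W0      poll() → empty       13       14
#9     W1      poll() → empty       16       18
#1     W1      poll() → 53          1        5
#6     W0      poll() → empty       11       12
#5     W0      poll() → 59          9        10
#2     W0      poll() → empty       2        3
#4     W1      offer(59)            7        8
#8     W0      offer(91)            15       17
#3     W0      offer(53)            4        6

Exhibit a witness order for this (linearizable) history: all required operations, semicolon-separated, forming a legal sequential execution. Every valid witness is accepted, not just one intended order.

after step 1 (#2 poll() → empty): queue <>
after step 2 (#3 offer(53)): queue <53>
after step 3 (#1 poll() → 53): queue <>
after step 4 (#4 offer(59)): queue <59>
after step 5 (#5 poll() → 59): queue <>
after step 6 (#6 poll() → empty): queue <>
after step 7 (#7 poll() → empty): queue <>
after step 8 (#9 poll() → empty): queue <>
after step 9 (#8 offer(91)): queue <91>

#2; #3; #1; #4; #5; #6; #7; #9; #8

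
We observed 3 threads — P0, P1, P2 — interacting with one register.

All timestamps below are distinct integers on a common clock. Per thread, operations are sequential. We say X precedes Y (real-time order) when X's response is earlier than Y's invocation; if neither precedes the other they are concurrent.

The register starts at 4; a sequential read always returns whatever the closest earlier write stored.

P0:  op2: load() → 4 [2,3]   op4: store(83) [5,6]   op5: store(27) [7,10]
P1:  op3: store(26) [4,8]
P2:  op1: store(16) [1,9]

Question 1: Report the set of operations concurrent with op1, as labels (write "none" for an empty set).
overlap test against op1 [1,9]: concurrent iff the interval meets 1..9
op2 [2,3]: concurrent
op3 [4,8]: concurrent
op4 [5,6]: concurrent
op5 [7,10]: concurrent

op2, op3, op4, op5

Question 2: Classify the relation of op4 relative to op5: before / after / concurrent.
op4 spans [5,6], op5 spans [7,10]
resp(op4)=6 < inv(op5)=7

before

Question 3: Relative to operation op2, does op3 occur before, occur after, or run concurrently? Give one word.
op3 spans [4,8], op2 spans [2,3]
resp(op2)=3 < inv(op3)=4

after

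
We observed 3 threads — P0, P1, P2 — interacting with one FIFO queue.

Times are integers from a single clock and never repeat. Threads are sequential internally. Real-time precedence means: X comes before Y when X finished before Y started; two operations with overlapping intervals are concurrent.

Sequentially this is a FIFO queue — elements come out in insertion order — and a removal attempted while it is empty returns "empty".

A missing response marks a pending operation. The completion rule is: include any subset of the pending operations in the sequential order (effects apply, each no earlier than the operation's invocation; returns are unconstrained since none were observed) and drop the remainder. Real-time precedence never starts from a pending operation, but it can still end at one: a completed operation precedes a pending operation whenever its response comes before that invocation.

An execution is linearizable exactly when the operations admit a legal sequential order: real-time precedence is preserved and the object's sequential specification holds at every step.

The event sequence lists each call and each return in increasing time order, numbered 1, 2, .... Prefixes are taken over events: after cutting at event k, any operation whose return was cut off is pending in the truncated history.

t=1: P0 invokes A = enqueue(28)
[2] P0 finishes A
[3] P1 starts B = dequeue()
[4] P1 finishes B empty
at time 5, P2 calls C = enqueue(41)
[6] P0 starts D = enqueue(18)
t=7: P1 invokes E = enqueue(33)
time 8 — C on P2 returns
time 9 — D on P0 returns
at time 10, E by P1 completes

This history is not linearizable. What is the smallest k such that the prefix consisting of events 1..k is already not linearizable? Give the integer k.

events 1..3 are linearizable, e.g. via A:
step 1: A enqueue(28) — queue <28>
include event 4 — B responding at 4 — and every candidate order breaks
sample order A, B stalls at step 2 — B dequeue() → empty has no legal effect

4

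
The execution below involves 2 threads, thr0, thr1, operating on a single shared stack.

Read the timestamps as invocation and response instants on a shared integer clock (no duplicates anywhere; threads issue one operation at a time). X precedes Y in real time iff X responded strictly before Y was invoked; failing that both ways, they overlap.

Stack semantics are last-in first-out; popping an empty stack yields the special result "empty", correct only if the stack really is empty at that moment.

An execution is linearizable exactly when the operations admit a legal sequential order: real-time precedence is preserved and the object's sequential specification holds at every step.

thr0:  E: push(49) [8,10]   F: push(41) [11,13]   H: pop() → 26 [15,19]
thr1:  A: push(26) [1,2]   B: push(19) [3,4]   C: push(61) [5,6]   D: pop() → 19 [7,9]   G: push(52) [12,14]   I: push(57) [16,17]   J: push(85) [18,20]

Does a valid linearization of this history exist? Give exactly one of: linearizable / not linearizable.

not linearizable

the violation lands at event 9, D's response at time 9: events 1..8 linearize, events 1..9 do not
one real-time candidate order over the 4 completed operations — the stack replay rejects it
no completion choice of the 1 pending operation (E) rescues it — every subset was tried
for example A, B, C, D (pending dropped) fails at step 4: D pop() → 19 is not legal there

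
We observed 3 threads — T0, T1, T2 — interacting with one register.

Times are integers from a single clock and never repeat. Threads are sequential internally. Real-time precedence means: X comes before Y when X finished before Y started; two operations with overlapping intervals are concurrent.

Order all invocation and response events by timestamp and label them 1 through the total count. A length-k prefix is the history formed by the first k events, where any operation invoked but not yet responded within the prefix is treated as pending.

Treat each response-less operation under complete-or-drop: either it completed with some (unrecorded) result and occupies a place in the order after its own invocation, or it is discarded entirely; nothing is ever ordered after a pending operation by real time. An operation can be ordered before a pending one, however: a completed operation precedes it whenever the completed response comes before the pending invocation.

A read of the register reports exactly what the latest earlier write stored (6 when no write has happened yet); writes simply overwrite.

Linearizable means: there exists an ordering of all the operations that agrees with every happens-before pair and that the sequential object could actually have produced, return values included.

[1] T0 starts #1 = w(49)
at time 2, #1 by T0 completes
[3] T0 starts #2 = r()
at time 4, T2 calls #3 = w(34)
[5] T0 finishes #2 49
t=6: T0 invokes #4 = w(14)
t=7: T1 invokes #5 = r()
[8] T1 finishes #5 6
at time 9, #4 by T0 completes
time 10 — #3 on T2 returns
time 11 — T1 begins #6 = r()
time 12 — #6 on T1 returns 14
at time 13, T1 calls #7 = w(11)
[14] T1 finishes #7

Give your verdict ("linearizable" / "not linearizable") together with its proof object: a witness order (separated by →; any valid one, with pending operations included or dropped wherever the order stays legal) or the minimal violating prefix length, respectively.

through event 7 a valid linearization exists; event 8 (#5 responding at time 8) ends that
the completed operations (3 total) allow one real-time order; the register replay rejects it
no completion choice of the 2 pending operations (#3, #4) rescues it — every subset was tried
one such order, #1, #2, #5 (pending dropped), breaks at step 3 where #5 r() → 6 is illegal

not linearizable — minimal violating prefix: 8 events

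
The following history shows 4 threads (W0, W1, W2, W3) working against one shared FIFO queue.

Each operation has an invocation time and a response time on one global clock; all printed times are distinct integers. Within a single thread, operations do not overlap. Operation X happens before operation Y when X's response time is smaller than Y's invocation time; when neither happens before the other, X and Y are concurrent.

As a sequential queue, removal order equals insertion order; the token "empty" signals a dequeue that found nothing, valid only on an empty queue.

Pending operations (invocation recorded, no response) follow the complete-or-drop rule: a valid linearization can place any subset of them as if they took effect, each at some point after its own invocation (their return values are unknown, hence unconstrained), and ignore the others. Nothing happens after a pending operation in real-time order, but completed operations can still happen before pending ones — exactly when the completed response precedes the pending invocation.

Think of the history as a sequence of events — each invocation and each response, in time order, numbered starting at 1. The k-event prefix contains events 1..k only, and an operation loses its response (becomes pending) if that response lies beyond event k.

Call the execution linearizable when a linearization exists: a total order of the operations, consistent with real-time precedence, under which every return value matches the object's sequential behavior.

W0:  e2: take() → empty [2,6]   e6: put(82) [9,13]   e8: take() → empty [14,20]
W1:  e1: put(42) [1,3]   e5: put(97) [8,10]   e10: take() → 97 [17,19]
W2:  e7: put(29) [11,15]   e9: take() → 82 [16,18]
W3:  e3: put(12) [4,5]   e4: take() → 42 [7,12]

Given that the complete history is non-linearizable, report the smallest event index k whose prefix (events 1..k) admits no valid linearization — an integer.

one valid order for events 1..19 is e2, e1, e3, e4, e5, e6, e7, e8, e10, e9:
1. e2 take() → empty, leaving queue <>
2. e1 put(42), leaving queue <42>
3. e3 put(12), leaving queue <42,12>
4. e4 take() → 42, leaving queue <12>
5. e5 put(97), leaving queue <12,97>
6. e6 put(82), leaving queue <12,97,82>
7. e7 put(29), leaving queue <12,97,82,29>
8. e8 take() (pending, included), leaving queue <97,82,29>
9. e10 take() → 97, leaving queue <82,29>
10. e9 take() → 82, leaving queue <29>
include event 20 — e8 responding at 20 — and every candidate order breaks
e.g. e1, e2, e3, e4, e5, e6, e7, e8, e9, e10: illegal at step 2, since e2 take() → empty cannot apply there
e.g. e1, e2, e3, e4, e5, e6, e7, e8, e10, e9: illegal at step 2, since e2 take() → empty cannot apply there

20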